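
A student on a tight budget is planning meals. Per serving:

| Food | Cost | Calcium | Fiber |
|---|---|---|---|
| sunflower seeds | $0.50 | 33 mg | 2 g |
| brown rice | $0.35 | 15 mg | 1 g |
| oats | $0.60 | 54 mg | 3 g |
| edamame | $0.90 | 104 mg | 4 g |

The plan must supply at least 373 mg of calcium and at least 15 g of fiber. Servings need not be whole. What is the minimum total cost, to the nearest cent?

$3.32

At the optimum either one food covers both requirements or two foods hit both targets exactly; no other combination can be cheaper.
sunflower seeds only: max(373/33, 15/2) = 11.3 servings → $5.65.
brown rice only: max(373/15, 15/1) = 24.87 servings → $8.70.
oats only: max(373/54, 15/3) = 6.907 servings → $4.14.
edamame only: max(373/104, 15/4) = 3.75 servings → $3.38.
sunflower seeds + brown rice: intersection lies outside the first quadrant.
sunflower seeds + oats: intersection lies outside the first quadrant.
sunflower seeds + edamame with both tight: 0.8947 servings and 3.303 servings → $3.42.
brown rice + oats with both targets exact would need a negative amount; discard.
brown rice + edamame with both tight: 1.545 servings and 3.364 servings → $3.57.
oats + edamame with both tight: 0.7083 servings and 3.219 servings → $3.32.
So the least-cost plan costs $3.32.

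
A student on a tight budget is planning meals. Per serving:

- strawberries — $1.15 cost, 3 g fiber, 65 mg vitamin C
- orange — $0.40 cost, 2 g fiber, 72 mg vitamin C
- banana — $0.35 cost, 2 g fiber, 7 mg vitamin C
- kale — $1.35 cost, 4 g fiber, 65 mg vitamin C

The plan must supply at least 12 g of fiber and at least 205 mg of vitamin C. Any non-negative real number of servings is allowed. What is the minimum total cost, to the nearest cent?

$2.23

Minimising a linear cost over {fiber ≥ 12, vitamin C ≥ 205, servings ≥ 0} — the optimum is at a vertex, using one or two foods.
strawberries only: max(12/3, 205/65) = 4 servings → $4.60.
orange only: max(12/2, 205/72) = 6 servings → $2.40.
banana only: max(12/2, 205/7) = 29.29 servings → $10.25.
kale only: max(12/4, 205/65) = 3.154 servings → $4.26.
strawberries + orange: intersection lies outside the first quadrant.
strawberries + banana with both tight: 2.991 servings and 1.514 servings → $3.97.
strawberries + kale with both tight: 0.6154 servings and 2.538 servings → $4.13.
orange + banana with both tight: 2.508 servings and 3.492 servings → $2.23.
orange + kale with both tight: 0.2532 servings and 2.873 servings → $3.98.
banana + kale: the both-tight solution has a negative serving — not a feasible corner.
The minimum over all feasible corners is $2.23.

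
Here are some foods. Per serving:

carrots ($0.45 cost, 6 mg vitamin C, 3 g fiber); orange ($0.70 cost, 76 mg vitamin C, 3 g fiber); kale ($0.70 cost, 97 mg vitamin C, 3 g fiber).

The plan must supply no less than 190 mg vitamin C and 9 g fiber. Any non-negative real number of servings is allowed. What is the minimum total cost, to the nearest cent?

$1.82

Minimising a linear cost over {vitamin C ≥ 190, fiber ≥ 9, servings ≥ 0} — the optimum is at a vertex, using one or two foods.
carrots only: max(190/6, 9/3) = 31.67 servings → $14.25.
orange only: max(190/76, 9/3) = 3 servings → $2.10.
kale only: max(190/97, 9/3) = 3 servings → $2.10.
carrots + orange with both tight: 0.5429 servings and 2.457 servings → $1.96.
carrots + kale with both tight: 1.11 servings and 1.89 servings → $1.82.
orange + kale: the both-tight solution has a negative serving — not a feasible corner.
Cheapest feasible corner: $1.82.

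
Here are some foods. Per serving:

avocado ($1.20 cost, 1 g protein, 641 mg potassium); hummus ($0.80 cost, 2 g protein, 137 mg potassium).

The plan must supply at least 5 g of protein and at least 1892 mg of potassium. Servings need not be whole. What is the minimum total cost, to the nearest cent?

$4.17

An LP optimum is at a vertex; with two nutrient constraints at most two foods are used. Check each candidate.
avocado only: max(5/1, 1892/641) = 5 servings → $6.00.
hummus only: max(5/2, 1892/137) = 13.81 servings → $11.05.
avocado + hummus with both tight: 2.707 servings and 1.147 servings → $4.17.
The minimum over all feasible corners is $4.17.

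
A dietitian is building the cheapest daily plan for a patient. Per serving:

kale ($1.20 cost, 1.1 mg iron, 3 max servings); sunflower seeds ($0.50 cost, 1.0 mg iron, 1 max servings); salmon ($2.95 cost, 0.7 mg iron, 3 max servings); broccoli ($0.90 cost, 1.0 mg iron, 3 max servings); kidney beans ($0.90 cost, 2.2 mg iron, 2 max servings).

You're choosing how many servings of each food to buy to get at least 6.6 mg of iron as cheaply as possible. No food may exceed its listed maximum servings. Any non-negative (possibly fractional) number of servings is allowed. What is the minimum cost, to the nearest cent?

$3.38

Cost per mg of iron: kidney beans $0.4091, sunflower seeds $0.5000, broccoli $0.9000, kale $1.0909, salmon $4.2143.
Take 2 servings of kidney beans: +4.4 mg iron for $1.80 (total $1.80, still need 2.2 mg).
Take 1 serving of sunflower seeds: +1.0 mg iron for $0.50 (total $2.30, still need 1.2 mg).
Take 1.2 servings of broccoli: +1.2 mg iron for $1.08 (total $3.38, still need 0.0 mg).
Filling from the cheapest source first is optimal under one linear minimum: $3.38.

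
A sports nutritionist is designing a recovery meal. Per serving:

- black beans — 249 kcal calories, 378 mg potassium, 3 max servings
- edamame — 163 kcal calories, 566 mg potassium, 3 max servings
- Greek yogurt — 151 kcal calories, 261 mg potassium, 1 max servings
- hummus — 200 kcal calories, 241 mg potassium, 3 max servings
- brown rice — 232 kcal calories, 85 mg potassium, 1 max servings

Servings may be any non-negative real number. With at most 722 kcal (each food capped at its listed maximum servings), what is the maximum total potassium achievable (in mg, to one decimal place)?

Potassium per kcal: edamame 3.472, Greek yogurt 1.728, black beans 1.518, hummus 1.205, brown rice 0.3664.
Take 3 servings of edamame: uses 489 kcal, +1698.0 mg potassium (running total 1698.0 mg).
Take 1 serving of Greek yogurt: uses 151 kcal, +261.0 mg potassium (running total 1959.0 mg).
Take 0.3293 servings of black beans: uses 82 kcal, +124.5 mg potassium (running total 2083.5 mg).
Filling greedily by potassium-per-kcal is optimal for one linear limit, giving 2083.5 mg.

2083.5 mg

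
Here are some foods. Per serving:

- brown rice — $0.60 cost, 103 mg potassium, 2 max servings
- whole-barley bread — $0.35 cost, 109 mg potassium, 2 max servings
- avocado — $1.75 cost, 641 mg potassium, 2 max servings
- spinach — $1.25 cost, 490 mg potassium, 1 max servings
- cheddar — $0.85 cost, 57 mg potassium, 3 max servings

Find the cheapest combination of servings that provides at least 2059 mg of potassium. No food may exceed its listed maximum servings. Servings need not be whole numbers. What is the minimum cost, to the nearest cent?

Cost per mg of potassium: spinach $0.0026, avocado $0.0027, whole-barley bread $0.0032, brown rice $0.0058, cheddar $0.0149.
Take 1 serving of spinach: +490.0 mg potassium for $1.25 (total $1.25, still need 1569.0 mg).
Take 2 servings of avocado: +1282.0 mg potassium for $3.50 (total $4.75, still need 287.0 mg).
Take 2 servings of whole-barley bread: +218.0 mg potassium for $0.70 (total $5.45, still need 69.0 mg).
Take 0.6699 servings of brown rice: +69.0 mg potassium for $0.40 (total $5.85, still need 0.0 mg).
Filling from the cheapest source first is optimal under one linear minimum: $5.85.

$5.85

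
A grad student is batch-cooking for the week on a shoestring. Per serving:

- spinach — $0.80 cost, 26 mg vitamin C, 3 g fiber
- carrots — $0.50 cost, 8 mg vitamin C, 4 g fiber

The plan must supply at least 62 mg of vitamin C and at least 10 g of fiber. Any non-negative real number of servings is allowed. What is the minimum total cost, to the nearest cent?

$2.14

spinach only: max(62/26, 10/3) = 3.333 servings → $2.67.
carrots only: max(62/8, 10/4) = 7.75 servings → $3.88.
spinach + carrots with both tight: 2.1 servings and 0.925 servings → $2.14.
So the least-cost plan costs $2.14.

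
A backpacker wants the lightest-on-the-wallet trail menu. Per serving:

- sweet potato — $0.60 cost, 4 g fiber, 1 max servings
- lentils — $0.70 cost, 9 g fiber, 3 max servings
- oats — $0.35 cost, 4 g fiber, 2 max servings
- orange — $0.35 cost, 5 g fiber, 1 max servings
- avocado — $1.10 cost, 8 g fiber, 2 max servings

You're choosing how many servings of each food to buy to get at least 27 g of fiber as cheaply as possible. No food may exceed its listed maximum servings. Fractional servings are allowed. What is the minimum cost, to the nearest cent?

$2.06

Cost per g of fiber: orange $0.0700, lentils $0.0778, oats $0.0875, avocado $0.1375, sweet potato $0.1500.
Take 1 serving of orange: +5.0 g fiber for $0.35 (total $0.35, still need 22.0 g).
Take 2.444 servings of lentils: +22.0 g fiber for $1.71 (total $2.06, still need 0.0 g).
Filling from the cheapest source first is optimal under one linear minimum: $2.06.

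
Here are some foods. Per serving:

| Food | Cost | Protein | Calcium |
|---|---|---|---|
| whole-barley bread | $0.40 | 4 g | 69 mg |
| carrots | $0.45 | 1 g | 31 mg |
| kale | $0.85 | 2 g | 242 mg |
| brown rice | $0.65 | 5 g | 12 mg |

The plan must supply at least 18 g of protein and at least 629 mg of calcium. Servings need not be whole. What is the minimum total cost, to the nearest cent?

$2.80

For a min-cost LP with two ≥-constraints, a basic feasible solution has at most two positive variables.
whole-barley bread only: max(18/4, 629/69) = 9.116 servings → $3.65.
carrots only: max(18/1, 629/31) = 20.29 servings → $9.13.
kale only: max(18/2, 629/242) = 9 servings → $7.65.
brown rice only: max(18/5, 629/12) = 52.42 servings → $34.07.
whole-barley bread + carrots: intersection lies outside the first quadrant.
whole-barley bread + kale with both tight: 3.733 servings and 1.535 servings → $2.80.
whole-barley bread + brown rice with both targets exact would need a negative amount; discard.
carrots + kale with both tight: 17.21 servings and 0.3944 servings → $8.08.
carrots + brown rice with both targets exact would need a negative amount; discard.
kale + brown rice with both tight: 2.47 servings and 2.612 servings → $3.80.
The minimum over all feasible corners is $2.80.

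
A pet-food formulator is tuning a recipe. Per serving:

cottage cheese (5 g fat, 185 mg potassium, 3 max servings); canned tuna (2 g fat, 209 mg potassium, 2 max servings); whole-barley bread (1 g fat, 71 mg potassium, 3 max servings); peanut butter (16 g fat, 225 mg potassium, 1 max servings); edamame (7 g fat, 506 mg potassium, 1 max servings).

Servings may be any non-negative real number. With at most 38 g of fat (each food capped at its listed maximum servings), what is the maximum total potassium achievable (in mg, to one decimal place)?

Potassium per g fat: canned tuna 104.5, edamame 72.29, whole-barley bread 71, cottage cheese 37, peanut butter 14.06.
Take 2 servings of canned tuna: uses 4 g fat, +418.0 mg potassium (running total 418.0 mg).
Take 1 serving of edamame: uses 7 g fat, +506.0 mg potassium (running total 924.0 mg).
Take 3 servings of whole-barley bread: uses 3 g fat, +213.0 mg potassium (running total 1137.0 mg).
Take 3 servings of cottage cheese: uses 15 g fat, +555.0 mg potassium (running total 1692.0 mg).
Take 0.5625 servings of peanut butter: uses 9 g fat, +126.6 mg potassium (running total 1818.6 mg).
Greedy by best ratio exhausts the fat allowance optimally: 1818.6 mg.

1818.6 mg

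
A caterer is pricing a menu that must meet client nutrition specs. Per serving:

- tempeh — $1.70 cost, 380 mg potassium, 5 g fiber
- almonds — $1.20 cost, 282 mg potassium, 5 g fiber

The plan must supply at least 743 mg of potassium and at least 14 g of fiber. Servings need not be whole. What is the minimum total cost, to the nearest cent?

$3.36

Two binding constraints pin down two serving amounts, so the optimal mix uses at most two foods. The candidates are each food alone (scaled to the tighter of potassium/fiber) and each pair with both constraints tight.
tempeh only: max(743/380, 14/5) = 2.8 servings → $4.76.
almonds only: max(743/282, 14/5) = 2.8 servings → $3.36.
tempeh + almonds: intersection lies outside the first quadrant.
The minimum over all feasible corners is $3.36.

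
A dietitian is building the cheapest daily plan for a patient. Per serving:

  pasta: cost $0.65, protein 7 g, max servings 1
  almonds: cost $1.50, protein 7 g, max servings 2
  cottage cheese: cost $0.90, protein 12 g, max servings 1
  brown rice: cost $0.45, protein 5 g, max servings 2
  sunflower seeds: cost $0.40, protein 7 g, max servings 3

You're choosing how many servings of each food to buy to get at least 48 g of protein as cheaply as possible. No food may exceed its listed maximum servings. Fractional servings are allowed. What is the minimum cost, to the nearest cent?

Cost per g of protein: sunflower seeds $0.0571, cottage cheese $0.0750, brown rice $0.0900, pasta $0.0929, almonds $0.2143.
Take 3 servings of sunflower seeds: +21.0 g protein for $1.20 (total $1.20, still need 27.0 g).
Take 1 serving of cottage cheese: +12.0 g protein for $0.90 (total $2.10, still need 15.0 g).
Take 2 servings of brown rice: +10.0 g protein for $0.90 (total $3.00, still need 5.0 g).
Take 0.7143 servings of pasta: +5.0 g protein for $0.46 (total $3.46, still need 0.0 g).
Filling from the cheapest source first is optimal under one linear minimum: $3.46.

$3.46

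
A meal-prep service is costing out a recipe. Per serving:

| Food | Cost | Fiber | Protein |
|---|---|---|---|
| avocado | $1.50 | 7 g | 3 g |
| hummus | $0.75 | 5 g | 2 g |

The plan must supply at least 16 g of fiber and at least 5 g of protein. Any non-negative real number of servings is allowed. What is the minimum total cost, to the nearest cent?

avocado only: max(16/7, 5/3) = 2.286 servings → $3.43.
hummus only: max(16/5, 5/2) = 3.2 servings → $2.40.
avocado + hummus: the both-tight solution has a negative serving — not a feasible corner.
Cheapest feasible corner: $2.40.

$2.40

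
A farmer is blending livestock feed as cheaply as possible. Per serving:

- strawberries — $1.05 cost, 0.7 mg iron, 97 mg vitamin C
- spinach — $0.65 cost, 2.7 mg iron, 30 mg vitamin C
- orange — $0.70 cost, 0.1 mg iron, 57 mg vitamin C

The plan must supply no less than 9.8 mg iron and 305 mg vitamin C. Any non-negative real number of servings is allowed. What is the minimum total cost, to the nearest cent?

At the optimum either one food covers both requirements or two foods hit both targets exactly; no other combination can be cheaper.
strawberries only: max(9.8/0.7, 305/97) = 14 servings → $14.70.
spinach only: max(9.8/2.7, 305/30) = 10.17 servings → $6.61.
orange only: max(9.8/0.1, 305/57) = 98 servings → $68.60.
strawberries + spinach with both tight: 2.198 servings and 3.06 servings → $4.30.
strawberries + orange with both targets exact would need a negative amount; discard.
spinach + orange with both tight: 3.5 servings and 3.509 servings → $4.73.
Cheapest feasible corner: $4.30.

$4.30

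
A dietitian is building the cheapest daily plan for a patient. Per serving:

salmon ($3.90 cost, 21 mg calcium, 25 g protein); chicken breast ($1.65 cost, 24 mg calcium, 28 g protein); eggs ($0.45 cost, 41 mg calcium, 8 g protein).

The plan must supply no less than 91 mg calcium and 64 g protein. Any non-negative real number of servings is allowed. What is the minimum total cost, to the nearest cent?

This is a tiny linear program; its minimum lies at a vertex of the feasible set. List the vertices and price them.
salmon only: max(91/21, 64/25) = 4.333 servings → $16.90.
chicken breast only: max(91/24, 64/28) = 3.792 servings → $6.26.
eggs only: max(91/41, 64/8) = 8 servings → $3.60.
salmon + chicken breast: the both-tight solution has a negative serving — not a feasible corner.
salmon + eggs with both tight: 2.212 servings and 1.086 servings → $9.12.
chicken breast + eggs with both tight: 1.983 servings and 1.059 servings → $3.75.
Cheapest feasible corner: $3.60.

$3.60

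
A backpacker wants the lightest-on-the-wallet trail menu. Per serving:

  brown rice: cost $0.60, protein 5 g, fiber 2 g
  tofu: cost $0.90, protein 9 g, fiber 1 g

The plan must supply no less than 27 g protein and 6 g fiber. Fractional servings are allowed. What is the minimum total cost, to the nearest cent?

This is a tiny linear program; its minimum lies at a vertex of the feasible set. List the vertices and price them.
brown rice only: max(27/5, 6/2) = 5.4 servings → $3.24.
tofu only: max(27/9, 6/1) = 6 servings → $5.40.
brown rice + tofu with both tight: 2.077 servings and 1.846 servings → $2.91.
The minimum over all feasible corners is $2.91.

$2.91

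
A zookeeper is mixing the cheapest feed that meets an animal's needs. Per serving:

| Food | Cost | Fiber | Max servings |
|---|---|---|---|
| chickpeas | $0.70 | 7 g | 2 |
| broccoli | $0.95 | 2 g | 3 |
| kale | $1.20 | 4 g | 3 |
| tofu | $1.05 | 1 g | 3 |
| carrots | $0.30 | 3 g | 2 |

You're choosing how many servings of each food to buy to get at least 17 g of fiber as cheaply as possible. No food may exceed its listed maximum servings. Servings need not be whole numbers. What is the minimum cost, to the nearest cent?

$1.70

Cost per g of fiber: chickpeas $0.1000, carrots $0.1000, kale $0.3000, broccoli $0.4750, tofu $1.0500.
Take 2 servings of chickpeas: +14.0 g fiber for $1.40 (total $1.40, still need 3.0 g).
Take 1 serving of carrots: +3.0 g fiber for $0.30 (total $1.70, still need 0.0 g).
Filling from the cheapest source first is optimal under one linear minimum: $1.70.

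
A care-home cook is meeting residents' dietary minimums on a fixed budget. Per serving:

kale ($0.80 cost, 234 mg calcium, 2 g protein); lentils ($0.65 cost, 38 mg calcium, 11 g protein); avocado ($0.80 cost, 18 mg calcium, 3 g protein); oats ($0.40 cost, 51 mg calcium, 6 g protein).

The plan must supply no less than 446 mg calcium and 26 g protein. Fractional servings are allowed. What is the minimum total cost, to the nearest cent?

The cheapest plan sits at a corner of the feasible region — with two constraints it uses at most two foods.
kale only: max(446/234, 26/2) = 13 servings → $10.40.
lentils only: max(446/38, 26/11) = 11.74 servings → $7.63.
avocado only: max(446/18, 26/3) = 24.78 servings → $19.82.
oats only: max(446/51, 26/6) = 8.745 servings → $3.50.
kale + lentils with both tight: 1.568 servings and 2.078 servings → $2.61.
kale + avocado with both tight: 1.306 servings and 7.796 servings → $7.28.
kale + oats with both tight: 1.037 servings and 3.988 servings → $2.42.
lentils + avocado: the both-tight solution has a negative serving — not a feasible corner.
lentils + oats: the both-tight solution has a negative serving — not a feasible corner.
avocado + oats: intersection lies outside the first quadrant.
Cheapest feasible corner: $2.42.

$2.42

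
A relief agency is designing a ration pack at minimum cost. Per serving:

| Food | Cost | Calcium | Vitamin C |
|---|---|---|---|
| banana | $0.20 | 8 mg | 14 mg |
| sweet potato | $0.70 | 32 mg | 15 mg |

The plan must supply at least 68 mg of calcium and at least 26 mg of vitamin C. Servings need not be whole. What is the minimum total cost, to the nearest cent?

$1.49

banana only: max(68/8, 26/14) = 8.5 servings → $1.70.
sweet potato only: max(68/32, 26/15) = 2.125 servings → $1.49.
banana + sweet potato: the both-tight solution has a negative serving — not a feasible corner.
Cheapest feasible corner: $1.49.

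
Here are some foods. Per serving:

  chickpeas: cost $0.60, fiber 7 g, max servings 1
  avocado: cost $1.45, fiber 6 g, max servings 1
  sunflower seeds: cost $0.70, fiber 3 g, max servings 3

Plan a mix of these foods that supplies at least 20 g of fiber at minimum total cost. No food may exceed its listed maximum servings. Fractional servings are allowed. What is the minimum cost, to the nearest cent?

$3.67

Cost per g of fiber: chickpeas $0.0857, sunflower seeds $0.2333, avocado $0.2417.
Take 1 serving of chickpeas: +7.0 g fiber for $0.60 (total $0.60, still need 13.0 g).
Take 3 servings of sunflower seeds: +9.0 g fiber for $2.10 (total $2.70, still need 4.0 g).
Take 0.6667 servings of avocado: +4.0 g fiber for $0.97 (total $3.67, still need 0.0 g).
Greedy by cheapest-per-g is optimal for a single linear constraint, so the minimum cost is $3.67.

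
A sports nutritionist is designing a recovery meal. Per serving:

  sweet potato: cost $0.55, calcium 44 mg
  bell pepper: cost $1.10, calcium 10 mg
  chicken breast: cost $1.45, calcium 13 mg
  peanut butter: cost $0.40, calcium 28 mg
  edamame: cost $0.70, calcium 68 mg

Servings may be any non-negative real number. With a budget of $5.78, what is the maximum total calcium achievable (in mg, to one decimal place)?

Calcium per dollar: edamame 97.14, sweet potato 80, peanut butter 70, bell pepper 9.091, chicken breast 8.966.
With no serving limits, spend the whole cost allowance on edamame: $5.78 / $0.70 × 68 mg = 561.5 mg.

561.5 mg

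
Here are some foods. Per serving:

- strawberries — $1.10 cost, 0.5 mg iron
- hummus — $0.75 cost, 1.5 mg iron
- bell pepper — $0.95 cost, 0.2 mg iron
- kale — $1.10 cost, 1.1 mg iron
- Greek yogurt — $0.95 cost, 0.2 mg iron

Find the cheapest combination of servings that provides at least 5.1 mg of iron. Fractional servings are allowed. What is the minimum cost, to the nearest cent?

$2.55

Cost per mg of iron: hummus $0.5000, kale $1.0000, strawberries $2.2000, bell pepper $4.7500, Greek yogurt $4.7500.
With no serving limits, use only hummus: 5.1 mg / 1.5 mg = 3.4 servings × $0.75 = $2.55.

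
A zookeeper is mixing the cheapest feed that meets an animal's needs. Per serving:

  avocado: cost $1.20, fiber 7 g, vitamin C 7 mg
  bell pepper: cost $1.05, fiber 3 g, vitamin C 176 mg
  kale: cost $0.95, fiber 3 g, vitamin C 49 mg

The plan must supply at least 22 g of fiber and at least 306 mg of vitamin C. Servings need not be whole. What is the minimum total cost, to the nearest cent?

For a min-cost LP with two ≥-constraints, a basic feasible solution has at most two positive variables.
avocado only: max(22/7, 306/7) = 43.71 servings → $52.46.
bell pepper only: max(22/3, 306/176) = 7.333 servings → $7.70.
kale only: max(22/3, 306/49) = 7.333 servings → $6.97.
avocado + bell pepper with both tight: 2.439 servings and 1.642 servings → $4.65.
avocado + kale with both tight: 0.4969 servings and 6.174 servings → $6.46.
bell pepper + kale: the both-tight solution has a negative serving — not a feasible corner.
So the least-cost plan costs $4.65.

$4.65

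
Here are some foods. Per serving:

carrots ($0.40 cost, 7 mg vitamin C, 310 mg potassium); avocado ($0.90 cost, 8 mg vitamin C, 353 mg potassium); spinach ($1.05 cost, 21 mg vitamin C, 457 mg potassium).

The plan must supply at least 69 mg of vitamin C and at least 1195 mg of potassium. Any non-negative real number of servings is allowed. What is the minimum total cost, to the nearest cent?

$3.45

Two binding constraints pin down two serving amounts, so the optimal mix uses at most two foods. The candidates are each food alone (scaled to the tighter of vitamin C/potassium) and each pair with both constraints tight.
carrots only: max(69/7, 1195/310) = 9.857 servings → $3.94.
avocado only: max(69/8, 1195/353) = 8.625 servings → $7.76.
spinach only: max(69/21, 1195/457) = 3.286 servings → $3.45.
carrots + avocado: intersection lies outside the first quadrant.
carrots + spinach: intersection lies outside the first quadrant.
avocado + spinach with both targets exact would need a negative amount; discard.
Cheapest feasible corner: $3.45.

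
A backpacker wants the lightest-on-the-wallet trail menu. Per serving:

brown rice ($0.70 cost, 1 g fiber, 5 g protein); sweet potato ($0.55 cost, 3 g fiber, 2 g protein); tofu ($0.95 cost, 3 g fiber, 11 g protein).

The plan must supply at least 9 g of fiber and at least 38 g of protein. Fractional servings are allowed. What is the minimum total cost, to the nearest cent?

With two linear requirements the optimum uses one or two foods; enumerate the corners.
brown rice only: max(9/1, 38/5) = 9 servings → $6.30.
sweet potato only: max(9/3, 38/2) = 19 servings → $10.45.
tofu only: max(9/3, 38/11) = 3.455 servings → $3.28.
brown rice + sweet potato with both tight: 7.385 servings and 0.5385 servings → $5.47.
brown rice + tofu with both tight: 3.75 servings and 1.75 servings → $4.29.
sweet potato + tofu: intersection lies outside the first quadrant.
Cheapest feasible corner: $3.28.

$3.28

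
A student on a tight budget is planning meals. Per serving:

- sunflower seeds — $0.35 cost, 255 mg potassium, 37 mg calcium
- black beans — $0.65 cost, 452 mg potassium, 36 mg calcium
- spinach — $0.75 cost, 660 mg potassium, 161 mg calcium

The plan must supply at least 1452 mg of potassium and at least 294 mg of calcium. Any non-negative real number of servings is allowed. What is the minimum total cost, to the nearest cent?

$1.65

Compare the cost at each extreme point of the feasible region.
sunflower seeds only: max(1452/255, 294/37) = 7.946 servings → $2.78.
black beans only: max(1452/452, 294/36) = 8.167 servings → $5.31.
spinach only: max(1452/660, 294/161) = 2.2 servings → $1.65.
sunflower seeds + black beans with both targets exact would need a negative amount; discard.
sunflower seeds + spinach with both tight: 2.388 servings and 1.277 servings → $1.79.
black beans + spinach with both tight: 0.8107 servings and 1.645 servings → $1.76.
Cheapest feasible corner: $1.65.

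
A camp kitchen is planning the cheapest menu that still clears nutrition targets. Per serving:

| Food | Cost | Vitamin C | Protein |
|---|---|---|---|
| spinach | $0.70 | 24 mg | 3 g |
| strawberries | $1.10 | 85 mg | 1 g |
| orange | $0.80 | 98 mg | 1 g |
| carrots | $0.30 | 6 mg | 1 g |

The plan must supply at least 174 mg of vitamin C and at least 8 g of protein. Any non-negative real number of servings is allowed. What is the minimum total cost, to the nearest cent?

$2.56

A basic optimal solution has at most two foods positive. Try each food alone and each pair with both targets met exactly.
spinach only: max(174/24, 8/3) = 7.25 servings → $5.08.
strawberries only: max(174/85, 8/1) = 8 servings → $8.80.
orange only: max(174/98, 8/1) = 8 servings → $6.40.
carrots only: max(174/6, 8/1) = 29 servings → $8.70.
spinach + strawberries with both tight: 2.19 servings and 1.429 servings → $3.10.
spinach + orange with both tight: 2.259 servings and 1.222 servings → $2.56.
spinach + carrots with both targets exact would need a negative amount; discard.
strawberries + orange: intersection lies outside the first quadrant.
strawberries + carrots with both tight: 1.595 servings and 6.405 servings → $3.68.
orange + carrots with both tight: 1.37 servings and 6.63 servings → $3.08.
So the least-cost plan costs $2.56.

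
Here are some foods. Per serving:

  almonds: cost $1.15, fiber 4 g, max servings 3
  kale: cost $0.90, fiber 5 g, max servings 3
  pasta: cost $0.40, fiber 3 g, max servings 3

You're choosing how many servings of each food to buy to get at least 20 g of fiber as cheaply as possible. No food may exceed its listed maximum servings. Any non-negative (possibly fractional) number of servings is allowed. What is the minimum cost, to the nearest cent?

Cost per g of fiber: pasta $0.1333, kale $0.1800, almonds $0.2875.
Take 3 servings of pasta: +9.0 g fiber for $1.20 (total $1.20, still need 11.0 g).
Take 2.2 servings of kale: +11.0 g fiber for $1.98 (total $3.18, still need 0.0 g).
Filling from the cheapest source first is optimal under one linear minimum: $3.18.

$3.18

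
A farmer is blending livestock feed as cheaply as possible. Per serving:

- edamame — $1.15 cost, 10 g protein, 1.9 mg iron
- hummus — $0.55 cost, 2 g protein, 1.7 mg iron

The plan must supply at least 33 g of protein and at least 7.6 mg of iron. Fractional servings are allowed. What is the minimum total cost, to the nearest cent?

$4.12

This is a tiny linear program; its minimum lies at a vertex of the feasible set. List the vertices and price them.
edamame only: max(33/10, 7.6/1.9) = 4 servings → $4.60.
hummus only: max(33/2, 7.6/1.7) = 16.5 servings → $9.07.
edamame + hummus with both tight: 3.098 servings and 1.008 servings → $4.12.
So the least-cost plan costs $4.12.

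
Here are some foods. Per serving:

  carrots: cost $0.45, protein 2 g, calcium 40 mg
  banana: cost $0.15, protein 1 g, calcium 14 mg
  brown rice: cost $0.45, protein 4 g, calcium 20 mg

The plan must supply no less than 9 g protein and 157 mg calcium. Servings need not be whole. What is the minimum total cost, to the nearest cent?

$1.68

Minimising a linear cost over {protein ≥ 9, calcium ≥ 157, servings ≥ 0} — the optimum is at a vertex, using one or two foods.
carrots only: max(9/2, 157/40) = 4.5 servings → $2.02.
banana only: max(9/1, 157/14) = 11.21 servings → $1.68.
brown rice only: max(9/4, 157/20) = 7.85 servings → $3.53.
carrots + banana with both tight: 2.583 servings and 3.833 servings → $1.74.
carrots + brown rice with both tight: 3.733 servings and 0.3833 servings → $1.85.
banana + brown rice: intersection lies outside the first quadrant.
The minimum over all feasible corners is $1.68.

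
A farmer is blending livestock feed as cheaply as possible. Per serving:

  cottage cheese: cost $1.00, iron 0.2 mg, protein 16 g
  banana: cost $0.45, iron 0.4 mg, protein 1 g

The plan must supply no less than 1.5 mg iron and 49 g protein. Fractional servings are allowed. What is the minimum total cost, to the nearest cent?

At the optimum either one food covers both requirements or two foods hit both targets exactly; no other combination can be cheaper.
cottage cheese only: max(1.5/0.2, 49/16) = 7.5 servings → $7.50.
banana only: max(1.5/0.4, 49/1) = 49 servings → $22.05.
cottage cheese + banana with both tight: 2.919 servings and 2.29 servings → $3.95.
The minimum over all feasible corners is $3.95.

$3.95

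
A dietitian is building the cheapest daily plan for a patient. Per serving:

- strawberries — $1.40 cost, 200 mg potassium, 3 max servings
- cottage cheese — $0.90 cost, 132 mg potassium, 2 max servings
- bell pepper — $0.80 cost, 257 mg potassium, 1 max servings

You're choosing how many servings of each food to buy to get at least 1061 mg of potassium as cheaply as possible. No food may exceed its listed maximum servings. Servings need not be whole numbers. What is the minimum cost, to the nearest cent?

$6.38

Cost per mg of potassium: bell pepper $0.0031, cottage cheese $0.0068, strawberries $0.0070.
Take 1 serving of bell pepper: +257.0 mg potassium for $0.80 (total $0.80, still need 804.0 mg).
Take 2 servings of cottage cheese: +264.0 mg potassium for $1.80 (total $2.60, still need 540.0 mg).
Take 2.7 servings of strawberries: +540.0 mg potassium for $3.78 (total $6.38, still need 0.0 mg).
Greedy by cheapest-per-mg is optimal for a single linear constraint, so the minimum cost is $6.38.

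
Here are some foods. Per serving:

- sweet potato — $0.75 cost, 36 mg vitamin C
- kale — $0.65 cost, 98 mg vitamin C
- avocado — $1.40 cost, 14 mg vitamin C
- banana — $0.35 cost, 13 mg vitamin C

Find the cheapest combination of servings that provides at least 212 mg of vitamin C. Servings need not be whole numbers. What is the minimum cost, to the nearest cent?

$1.41

Cost per mg of vitamin C: kale $0.0066, sweet potato $0.0208, banana $0.0269, avocado $0.1000.
With no serving limits, use only kale: 212 mg / 98 mg = 2.163 servings × $0.65 = $1.41.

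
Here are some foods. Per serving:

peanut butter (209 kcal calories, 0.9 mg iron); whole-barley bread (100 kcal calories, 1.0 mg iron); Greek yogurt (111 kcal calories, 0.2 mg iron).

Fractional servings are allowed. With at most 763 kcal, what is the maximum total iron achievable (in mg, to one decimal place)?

Iron per kcal: whole-barley bread 0.01, peanut butter 0.004306, Greek yogurt 0.001802.
With no serving limits, spend the whole calories allowance on whole-barley bread: 763 kcal / 100 kcal × 1.0 mg = 7.6 mg.

7.6 mg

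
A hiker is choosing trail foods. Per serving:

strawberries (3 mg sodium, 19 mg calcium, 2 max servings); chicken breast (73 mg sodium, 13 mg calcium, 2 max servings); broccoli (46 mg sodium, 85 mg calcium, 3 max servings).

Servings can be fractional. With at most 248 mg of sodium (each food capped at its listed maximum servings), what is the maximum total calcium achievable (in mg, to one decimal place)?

311.5 mg

Calcium per mg sodium: strawberries 6.333, broccoli 1.848, chicken breast 0.1781.
Take 2 servings of strawberries: uses 6 mg sodium, +38.0 mg calcium (running total 38.0 mg).
Take 3 servings of broccoli: uses 138 mg sodium, +255.0 mg calcium (running total 293.0 mg).
Take 1.425 servings of chicken breast: uses 104 mg sodium, +18.5 mg calcium (running total 311.5 mg).
Filling greedily by calcium-per-mg sodium is optimal for one linear limit, giving 311.5 mg.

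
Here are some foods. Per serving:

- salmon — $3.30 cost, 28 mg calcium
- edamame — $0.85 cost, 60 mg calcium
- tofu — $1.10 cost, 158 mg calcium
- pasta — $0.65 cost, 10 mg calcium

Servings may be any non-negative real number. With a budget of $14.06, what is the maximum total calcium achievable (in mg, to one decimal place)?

2019.5 mg

Calcium per dollar: tofu 143.6, edamame 70.59, pasta 15.38, salmon 8.485.
With no serving limits, spend the whole cost allowance on tofu: $14.06 / $1.10 × 158 mg = 2019.5 mg.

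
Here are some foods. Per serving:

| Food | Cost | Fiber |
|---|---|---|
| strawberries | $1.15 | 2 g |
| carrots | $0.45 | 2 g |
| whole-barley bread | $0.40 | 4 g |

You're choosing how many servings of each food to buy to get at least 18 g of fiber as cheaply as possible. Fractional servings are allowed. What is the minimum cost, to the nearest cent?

Cost per g of fiber: whole-barley bread $0.1000, carrots $0.2250, strawberries $0.5750.
With no serving limits, use only whole-barley bread: 18 g / 4 g = 4.5 servings × $0.40 = $1.80.

$1.80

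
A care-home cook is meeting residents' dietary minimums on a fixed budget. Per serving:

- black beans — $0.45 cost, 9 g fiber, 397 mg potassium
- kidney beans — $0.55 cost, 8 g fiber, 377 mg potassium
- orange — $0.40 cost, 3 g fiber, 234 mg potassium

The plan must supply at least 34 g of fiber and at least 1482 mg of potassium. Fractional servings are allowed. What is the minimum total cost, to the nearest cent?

$1.70

At the optimum either one food covers both requirements or two foods hit both targets exactly; no other combination can be cheaper.
black beans only: max(34/9, 1482/397) = 3.778 servings → $1.70.
kidney beans only: max(34/8, 1482/377) = 4.25 servings → $2.34.
orange only: max(34/3, 1482/234) = 11.33 servings → $4.53.
black beans + kidney beans with both targets exact would need a negative amount; discard.
black beans + orange: the both-tight solution has a negative serving — not a feasible corner.
kidney beans + orange with both targets exact would need a negative amount; discard.
The minimum over all feasible corners is $1.70.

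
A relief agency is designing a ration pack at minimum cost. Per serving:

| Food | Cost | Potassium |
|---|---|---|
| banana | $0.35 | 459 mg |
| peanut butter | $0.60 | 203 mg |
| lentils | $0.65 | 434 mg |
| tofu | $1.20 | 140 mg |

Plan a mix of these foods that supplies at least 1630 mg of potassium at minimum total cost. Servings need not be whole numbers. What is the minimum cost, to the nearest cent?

$1.24

Cost per mg of potassium: banana $0.0008, lentils $0.0015, peanut butter $0.0030, tofu $0.0086.
With no serving limits, use only banana: 1630 mg / 459 mg = 3.551 servings × $0.35 = $1.24.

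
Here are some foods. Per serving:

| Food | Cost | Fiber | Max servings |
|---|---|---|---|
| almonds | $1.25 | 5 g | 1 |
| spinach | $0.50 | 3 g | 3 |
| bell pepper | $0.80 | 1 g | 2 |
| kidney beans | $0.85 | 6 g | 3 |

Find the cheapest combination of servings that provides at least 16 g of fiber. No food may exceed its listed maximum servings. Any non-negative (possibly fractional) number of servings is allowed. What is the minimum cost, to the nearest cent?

Cost per g of fiber: kidney beans $0.1417, spinach $0.1667, almonds $0.2500, bell pepper $0.8000.
Take 2.667 servings of kidney beans: +16.0 g fiber for $2.27 (total $2.27, still need 0.0 g).
Greedy by cheapest-per-g is optimal for a single linear constraint, so the minimum cost is $2.27.

$2.27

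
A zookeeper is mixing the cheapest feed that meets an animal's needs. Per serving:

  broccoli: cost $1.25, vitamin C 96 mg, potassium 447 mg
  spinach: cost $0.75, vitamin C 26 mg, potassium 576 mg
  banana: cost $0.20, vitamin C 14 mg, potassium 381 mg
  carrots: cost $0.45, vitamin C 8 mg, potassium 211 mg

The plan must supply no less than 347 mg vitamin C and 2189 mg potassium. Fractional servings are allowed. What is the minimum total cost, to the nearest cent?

$4.55

With two linear requirements the optimum uses one or two foods; enumerate the corners.
broccoli only: max(347/96, 2189/447) = 4.897 servings → $6.12.
spinach only: max(347/26, 2189/576) = 13.35 servings → $10.01.
banana only: max(347/14, 2189/381) = 24.79 servings → $4.96.
carrots only: max(347/8, 2189/211) = 43.38 servings → $19.52.
broccoli + spinach with both tight: 3.273 servings and 1.26 servings → $5.04.
broccoli + banana with both tight: 3.35 servings and 1.815 servings → $4.55.
broccoli + carrots with both tight: 3.34 servings and 3.299 servings → $5.66.
spinach + banana: intersection lies outside the first quadrant.
spinach + carrots with both targets exact would need a negative amount; discard.
banana + carrots: intersection lies outside the first quadrant.
Cheapest feasible corner: $4.55.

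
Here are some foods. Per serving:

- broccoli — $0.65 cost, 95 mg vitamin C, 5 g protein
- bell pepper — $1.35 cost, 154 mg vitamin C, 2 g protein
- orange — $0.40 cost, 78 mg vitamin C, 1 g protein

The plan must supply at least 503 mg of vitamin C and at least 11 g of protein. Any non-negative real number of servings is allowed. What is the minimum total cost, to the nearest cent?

$2.78

With two linear requirements the optimum uses one or two foods; enumerate the corners.
broccoli only: max(503/95, 11/5) = 5.295 servings → $3.44.
bell pepper only: max(503/154, 11/2) = 5.5 servings → $7.42.
orange only: max(503/78, 11/1) = 11 servings → $4.40.
broccoli + bell pepper with both tight: 1.186 servings and 2.534 servings → $4.19.
broccoli + orange with both tight: 1.203 servings and 4.983 servings → $2.78.
bell pepper + orange: intersection lies outside the first quadrant.
Cheapest feasible corner: $2.78.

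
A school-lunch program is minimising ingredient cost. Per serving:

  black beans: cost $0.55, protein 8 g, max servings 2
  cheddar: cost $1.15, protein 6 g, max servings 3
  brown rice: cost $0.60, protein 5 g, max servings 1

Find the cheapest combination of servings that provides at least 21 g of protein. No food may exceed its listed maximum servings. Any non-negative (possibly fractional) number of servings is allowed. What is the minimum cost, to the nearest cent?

$1.70

Cost per g of protein: black beans $0.0688, brown rice $0.1200, cheddar $0.1917.
Take 2 servings of black beans: +16.0 g protein for $1.10 (total $1.10, still need 5.0 g).
Take 1 serving of brown rice: +5.0 g protein for $0.60 (total $1.70, still need 0.0 g).
Filling from the cheapest source first is optimal under one linear minimum: $1.70.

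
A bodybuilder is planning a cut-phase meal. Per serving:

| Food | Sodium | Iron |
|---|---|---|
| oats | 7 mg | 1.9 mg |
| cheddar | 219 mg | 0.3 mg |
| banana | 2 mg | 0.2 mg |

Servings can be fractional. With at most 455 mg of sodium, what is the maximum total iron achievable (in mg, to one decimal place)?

Iron per mg sodium: oats 0.2714, banana 0.1, cheddar 0.00137.
With no serving limits, spend the whole sodium allowance on oats: 455 mg / 7 mg × 1.9 mg = 123.5 mg.

123.5 mg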